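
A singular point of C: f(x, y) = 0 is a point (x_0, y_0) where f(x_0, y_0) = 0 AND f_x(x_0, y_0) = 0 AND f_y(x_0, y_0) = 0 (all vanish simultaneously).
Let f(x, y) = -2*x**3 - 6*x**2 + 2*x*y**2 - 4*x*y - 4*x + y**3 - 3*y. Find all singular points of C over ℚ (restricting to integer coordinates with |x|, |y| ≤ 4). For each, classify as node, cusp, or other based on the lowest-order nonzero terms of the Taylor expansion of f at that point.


Singular points: {(-1, 1)}; classification: cusp.

Compute partial derivatives:
  f_x = -6*x**2 - 12*x + 2*y**2 - 4*y - 4.
  f_y = 4*x*y - 4*x + 3*y**2 - 3.
Scan x_0 ∈ {−4, ..., 4}. For each x_0, f_y(x_0, y) is a polynomial in y; find its integer roots y ∈ {−4, ..., 4}, then test f_x and f at those candidates.
  x = -4: f_y(-4, y) = 3*y**2 - 16*y + 13; vanishes at y ∈ {1}. (-4, 1): f_x = -54 ≠ 0.
  x = -3: f_y(-3, y) = 3*y**2 - 12*y + 9; vanishes at y ∈ {1, 3}. (-3, 1): f_x = -24 ≠ 0; (-3, 3): f_x = -16 ≠ 0.
  x = -2: f_y(-2, y) = 3*y**2 - 8*y + 5; vanishes at y ∈ {1}. (-2, 1): f_x = -6 ≠ 0.
  x = -1: f_y(-1, y) = 3*y**2 - 4*y + 1; vanishes at y ∈ {1}. (-1, 1): f_x = 0, f = 0 — SINGULAR.
  x = 0: f_y(0, y) = 3*y**2 - 3; vanishes at y ∈ {-1, 1}. (0, -1): f_x = 2 ≠ 0; (0, 1): f_x = -6 ≠ 0.
  x = 1: f_y(1, y) = 3*y**2 + 4*y - 7; vanishes at y ∈ {1}. (1, 1): f_x = -24 ≠ 0.
  x = 2: f_y(2, y) = 3*y**2 + 8*y - 11; vanishes at y ∈ {1}. (2, 1): f_x = -54 ≠ 0.
  x = 3: f_y(3, y) = 3*y**2 + 12*y - 15; vanishes at y ∈ {1}. (3, 1): f_x = -96 ≠ 0.
  x = 4: f_y(4, y) = 3*y**2 + 16*y - 19; vanishes at y ∈ {1}. (4, 1): f_x = -150 ≠ 0.
Only singular point on the grid: (-1, 1).
Classify: substitute x = -1 + u, y = 1 + v and expand: f = -2*u**3 + 2*u*v**2 + v**3 + v**2.
No constant or linear terms (consistent with a singular point). Quadratic part: v**2. Cubic part: -2*u**3 + 2*u*v**2 + v**3.
The quadratic part v**2 is a perfect square, so there is a single (double) tangent line v = 0, i.e. y = 1. Restricting the cubic part to that line (v = 0) leaves -2*u**3 ≠ 0, so f is not divisible by v and the branch is v² ≈ 2*u**3 to lowest order — this is a cusp.
Classification: cusp.


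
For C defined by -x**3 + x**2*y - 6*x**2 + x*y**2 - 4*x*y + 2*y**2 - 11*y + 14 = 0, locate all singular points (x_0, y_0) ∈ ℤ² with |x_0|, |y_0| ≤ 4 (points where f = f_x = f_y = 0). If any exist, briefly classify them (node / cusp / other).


Singular points: {(-1, 3)}; classification: cusp.

Compute partial derivatives:
  f_x = -3*x**2 + 2*x*y - 12*x + y**2 - 4*y.
  f_y = x**2 + 2*x*y - 4*x + 4*y - 11.
Scan x_0 ∈ {−4, ..., 4}. For each x_0, f_y(x_0, y) is a polynomial in y; find its integer roots y ∈ {−4, ..., 4}, then test f_x and f at those candidates.
  x = -4: f_y(-4, y) = 21 - 4*y; no integer root y with |y| ≤ 4.
  x = -3: f_y(-3, y) = 10 - 2*y; no integer root y with |y| ≤ 4.
  x = -2: f_y(-2, y) = 1; no integer root y with |y| ≤ 4.
  x = -1: f_y(-1, y) = 2*y - 6; vanishes at y ∈ {3}. (-1, 3): f_x = 0, f = 0 — SINGULAR.
  x = 0: f_y(0, y) = 4*y - 11; no integer root y with |y| ≤ 4.
  x = 1: f_y(1, y) = 6*y - 14; no integer root y with |y| ≤ 4.
  x = 2: f_y(2, y) = 8*y - 15; no integer root y with |y| ≤ 4.
  x = 3: f_y(3, y) = 10*y - 14; no integer root y with |y| ≤ 4.
  x = 4: f_y(4, y) = 12*y - 11; no integer root y with |y| ≤ 4.
Only singular point on the grid: (-1, 3).
Classify: substitute x = -1 + u, y = 3 + v and expand: f = -u**3 + u**2*v + u*v**2 + v**2.
No constant or linear terms (consistent with a singular point). Quadratic part: v**2. Cubic part: -u**3 + u**2*v + u*v**2.
The quadratic part v**2 is a perfect square, so there is a single (double) tangent line v = 0, i.e. y = 3. Restricting the cubic part to that line (v = 0) leaves -u**3 ≠ 0, so f is not divisible by v and the branch is v² ≈ u**3 to lowest order — this is a cusp.
Classification: cusp.


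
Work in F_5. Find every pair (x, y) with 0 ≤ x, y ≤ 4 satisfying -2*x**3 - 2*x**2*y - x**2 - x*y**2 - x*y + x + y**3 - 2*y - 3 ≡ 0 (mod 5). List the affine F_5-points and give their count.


Affine F_5-points: {(1, 0), (1, 1), (2, 2), (4, 4)}; count = 4.

For each of the 25 pairs (x, y) ∈ F_5², evaluate f(x, y) mod 5. Record the zeros.
  x = 0: [0↦2, 1↦1, 2↦1, 3↦3, 4↦3]  zeros at y ∈ ∅
  x = 1: [0↦0, 1↦0, 2↦4, 3↦3, 4↦3]  zeros at y ∈ {0, 1}
  x = 2: [0↦4, 1↦1, 2↦0, 3↦2, 4↦3]  zeros at y ∈ {2}
  x = 3: [0↦2, 1↦2, 2↦2, 3↦3, 4↦1]  zeros at y ∈ ∅
  x = 4: [0↦2, 1↦1, 2↦3, 3↦4, 4↦0]  zeros at y ∈ {4}
Collecting zeros: affine points = {(1, 0), (1, 1), (2, 2), (4, 4)}.
Total count |C(F_5)_aff| = 4.


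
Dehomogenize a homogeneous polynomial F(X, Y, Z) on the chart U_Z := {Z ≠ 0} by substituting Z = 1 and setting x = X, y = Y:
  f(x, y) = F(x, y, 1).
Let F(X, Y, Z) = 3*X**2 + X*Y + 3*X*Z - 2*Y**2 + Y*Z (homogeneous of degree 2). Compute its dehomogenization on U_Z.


f(x, y) = 3*x**2 + x*y + 3*x - 2*y**2 + y

On U_Z we set Z = 1. Each monomial c·X^i·Y^j·Z^k in F becomes c·x^i·y^j·1^k = c·x^i·y^j.
Substituting Z = 1: F(X, Y, 1) = 3*x**2 + x*y + 3*x - 2*y**2 + y.
Note: deg(f) ≤ deg(F) = 2; strict inequality happens when F is divisible by Z (lost terms).


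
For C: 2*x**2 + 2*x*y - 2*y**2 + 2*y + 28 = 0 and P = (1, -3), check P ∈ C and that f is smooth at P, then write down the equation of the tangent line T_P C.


Tangent line at P: -2*x + 16*y + 50 = 0.

Step 1: f(1, -3) = 0, so P lies on C.
Step 2: partial derivatives
  f_x(x, y) = 4*x + 2*y, f_y(x, y) = 2*x - 4*y + 2.
  f_x(P) = -2, f_y(P) = 16 (gradient nonzero, so P is smooth).
Step 3: tangent line at P: -2·(x − 1) + 16·(y − -3) = 0.
Expanding: -2*x + 16*y + 50 = 0.


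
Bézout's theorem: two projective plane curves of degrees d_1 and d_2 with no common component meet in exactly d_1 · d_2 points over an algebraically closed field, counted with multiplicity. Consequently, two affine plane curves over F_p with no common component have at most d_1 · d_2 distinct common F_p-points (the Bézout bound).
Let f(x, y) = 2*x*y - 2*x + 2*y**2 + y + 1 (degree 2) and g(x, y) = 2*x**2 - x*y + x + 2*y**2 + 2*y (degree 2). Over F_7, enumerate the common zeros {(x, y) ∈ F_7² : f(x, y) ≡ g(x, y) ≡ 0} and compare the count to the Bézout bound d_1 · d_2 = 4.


Common zeros: {(2, 4)}; count = 1; Bézout bound = 4.

deg(f) = 2, deg(g) = 2, so Bézout bound = 4.
Scan x ∈ F_7. For each x, list the y ∈ F_7 with f(x, y) ≡ 0 and those with g(x, y) ≡ 0 (mod 7); the common zeros in that column are the intersection.
  x = 0: f ≡ 0 at y ∈ {5}; g ≡ 0 at y ∈ {0, 6}; common: ∅.
  x = 1: f ≡ 0 at y ∈ ∅; g ≡ 0 at y ∈ ∅; common: ∅.
  x = 2: f ≡ 0 at y ∈ {4}; g ≡ 0 at y ∈ {3, 4}; common: {4}.
  x = 3: f ≡ 0 at y ∈ ∅; g ≡ 0 at y ∈ {0, 4}; common: ∅.
  x = 4: f ≡ 0 at y ∈ {0, 6}; g ≡ 0 at y ∈ ∅; common: ∅.
  x = 5: f ≡ 0 at y ∈ {2, 3}; g ≡ 0 at y ∈ ∅; common: ∅.
  x = 6: f ≡ 0 at y ∈ ∅; g ≡ 0 at y ∈ {3, 6}; common: ∅.
Collecting: common zeros = {(2, 4)}, so the count is 1.
Comparison with the Bézout bound: 1 ≤ 4 = deg(f)·deg(g), as expected for curves with no common component (the affine F_7-count falls short of the bound because intersections may lie at infinity, over extension fields, or carry multiplicity).


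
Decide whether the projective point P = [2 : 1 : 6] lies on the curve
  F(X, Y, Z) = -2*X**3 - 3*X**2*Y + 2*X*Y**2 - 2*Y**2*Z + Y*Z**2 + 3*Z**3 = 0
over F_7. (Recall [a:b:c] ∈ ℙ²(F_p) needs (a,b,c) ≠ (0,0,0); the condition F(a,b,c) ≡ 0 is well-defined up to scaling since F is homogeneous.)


F(2,1,6) ≡ 4 (mod 7); P is NOT on the curve.

Evaluate F(2, 1, 6) term-by-term (mod 7).
  -2*X**3 ↦ -2·8·1·1 = -16
  -3*X**2*Y ↦ -3·4·1·1 = -12
  2*X*Y**2 ↦ 2·2·1·1 = 4
  -2*Y**2*Z ↦ -2·1·1·6 = -12
  Y*Z**2 ↦ 1·1·1·36 = 36
  3*Z**3 ↦ 3·1·1·216 = 648
Sum: F(2, 1, 6) = (-16) + (-12) + (4) + (-12) + (36) + (648) = 648.
Reducing mod 7: 648 ≡ 4 (mod 7).
Since F(a, b, c) ≡ 4 ≠ 0 (mod 7), P does NOT lie on the curve.


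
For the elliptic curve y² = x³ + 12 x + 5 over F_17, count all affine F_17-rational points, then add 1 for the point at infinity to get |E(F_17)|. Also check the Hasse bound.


Affine points = {(1, 1), (1, 16), (3, 0), (4, 7), (4, 10), (6, 2), (6, 15), (8, 1), (8, 16), (9, 3), (9, 14), (16, 3), (16, 14)}; affine count = 13; |E(F_17)| = 14.

Discriminant check: Δ ∝ 4a³ + 27b² = 4·12³ + 27·5² = 4·1728 + 27·25 ≡ 5 (mod 17). Nonzero ⇒ E is nonsingular.
For each x ∈ F_17, compute rhs = x³ + 12·x + 5 mod 17, then count y ∈ F_17 with y² ≡ rhs.
  x = 0: rhs = 5, matching y values: none (0 points).
  x = 1: rhs = 1, matching y values: 1, 16 (2 points).
  x = 2: rhs = 3, matching y values: none (0 points).
  x = 3: rhs = 0, matching y values: 0 (1 points).
  x = 4: rhs = 15, matching y values: 7, 10 (2 points).
  x = 5: rhs = 3, matching y values: none (0 points).
  x = 6: rhs = 4, matching y values: 2, 15 (2 points).
  x = 7: rhs = 7, matching y values: none (0 points).
  x = 8: rhs = 1, matching y values: 1, 16 (2 points).
  x = 9: rhs = 9, matching y values: 3, 14 (2 points).
  x = 10: rhs = 3, matching y values: none (0 points).
  x = 11: rhs = 6, matching y values: none (0 points).
  x = 12: rhs = 7, matching y values: none (0 points).
  x = 13: rhs = 12, matching y values: none (0 points).
  x = 14: rhs = 10, matching y values: none (0 points).
  x = 15: rhs = 7, matching y values: none (0 points).
  x = 16: rhs = 9, matching y values: 3, 14 (2 points).
Total affine count: 13.
Full point count |E(F_17)| = 13 + 1 = 14.
Hasse bound: |14 − (17+1)| = |-4| = 4 ≤ 2√17 ≈ 8.2462 ✓.


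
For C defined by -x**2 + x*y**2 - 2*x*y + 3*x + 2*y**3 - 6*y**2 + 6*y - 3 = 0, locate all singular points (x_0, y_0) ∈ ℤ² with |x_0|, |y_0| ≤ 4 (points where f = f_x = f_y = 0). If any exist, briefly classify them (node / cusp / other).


Singular points: {(1, 1)}; classification: node.

Compute partial derivatives:
  f_x = -2*x + y**2 - 2*y + 3.
  f_y = 2*x*y - 2*x + 6*y**2 - 12*y + 6.
Scan x_0 ∈ {−4, ..., 4}. For each x_0, f_y(x_0, y) is a polynomial in y; find its integer roots y ∈ {−4, ..., 4}, then test f_x and f at those candidates.
  x = -4: f_y(-4, y) = 6*y**2 - 20*y + 14; vanishes at y ∈ {1}. (-4, 1): f_x = 10 ≠ 0.
  x = -3: f_y(-3, y) = 6*y**2 - 18*y + 12; vanishes at y ∈ {1, 2}. (-3, 1): f_x = 8 ≠ 0; (-3, 2): f_x = 9 ≠ 0.
  x = -2: f_y(-2, y) = 6*y**2 - 16*y + 10; vanishes at y ∈ {1}. (-2, 1): f_x = 6 ≠ 0.
  x = -1: f_y(-1, y) = 6*y**2 - 14*y + 8; vanishes at y ∈ {1}. (-1, 1): f_x = 4 ≠ 0.
  x = 0: f_y(0, y) = 6*y**2 - 12*y + 6; vanishes at y ∈ {1}. (0, 1): f_x = 2 ≠ 0.
  x = 1: f_y(1, y) = 6*y**2 - 10*y + 4; vanishes at y ∈ {1}. (1, 1): f_x = 0, f = 0 — SINGULAR.
  x = 2: f_y(2, y) = 6*y**2 - 8*y + 2; vanishes at y ∈ {1}. (2, 1): f_x = -2 ≠ 0.
  x = 3: f_y(3, y) = 6*y**2 - 6*y; vanishes at y ∈ {0, 1}. (3, 0): f_x = -3 ≠ 0; (3, 1): f_x = -4 ≠ 0.
  x = 4: f_y(4, y) = 6*y**2 - 4*y - 2; vanishes at y ∈ {1}. (4, 1): f_x = -6 ≠ 0.
Only singular point on the grid: (1, 1).
Classify: substitute x = 1 + u, y = 1 + v and expand: f = -u**2 + u*v**2 + 2*v**3 + v**2.
No constant or linear terms (consistent with a singular point). Quadratic part: -u**2 + v**2. Cubic part: u*v**2 + 2*v**3.
The quadratic part v**2 - u**2 = (v − u)(v + u) splits into two distinct linear factors, so there are two distinct tangent lines y − 1 = ±(x − 1) — this is a node (ordinary double point).
Classification: node.


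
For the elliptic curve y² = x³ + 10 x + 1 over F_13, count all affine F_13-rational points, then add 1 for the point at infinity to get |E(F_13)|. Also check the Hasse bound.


Affine points = {(0, 1), (0, 12), (1, 5), (1, 8), (2, 4), (2, 9), (4, 1), (4, 12), (6, 2), (6, 11), (9, 1), (9, 12), (10, 3), (10, 10), (11, 5), (11, 8), (12, 4), (12, 9)}; affine count = 18; |E(F_13)| = 19.

Discriminant check: Δ ∝ 4a³ + 27b² = 4·10³ + 27·1² = 4·1000 + 27·1 ≡ 10 (mod 13). Nonzero ⇒ E is nonsingular.
For each x ∈ F_13, compute rhs = x³ + 10·x + 1 mod 13, then count y ∈ F_13 with y² ≡ rhs.
  x = 0: rhs = 1, matching y values: 1, 12 (2 points).
  x = 1: rhs = 12, matching y values: 5, 8 (2 points).
  x = 2: rhs = 3, matching y values: 4, 9 (2 points).
  x = 3: rhs = 6, matching y values: none (0 points).
  x = 4: rhs = 1, matching y values: 1, 12 (2 points).
  x = 5: rhs = 7, matching y values: none (0 points).
  x = 6: rhs = 4, matching y values: 2, 11 (2 points).
  x = 7: rhs = 11, matching y values: none (0 points).
  x = 8: rhs = 8, matching y values: none (0 points).
  x = 9: rhs = 1, matching y values: 1, 12 (2 points).
  x = 10: rhs = 9, matching y values: 3, 10 (2 points).
  x = 11: rhs = 12, matching y values: 5, 8 (2 points).
  x = 12: rhs = 3, matching y values: 4, 9 (2 points).
Total affine count: 18.
Full point count |E(F_13)| = 18 + 1 = 19.
Hasse bound: |19 − (13+1)| = |5| = 5 ≤ 2√13 ≈ 7.2111 ✓.


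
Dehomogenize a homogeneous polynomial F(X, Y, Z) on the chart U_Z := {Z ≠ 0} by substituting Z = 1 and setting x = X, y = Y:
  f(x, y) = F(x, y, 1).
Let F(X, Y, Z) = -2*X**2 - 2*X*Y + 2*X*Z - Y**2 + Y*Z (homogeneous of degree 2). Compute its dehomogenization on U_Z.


f(x, y) = -2*x**2 - 2*x*y + 2*x - y**2 + y

On U_Z we set Z = 1. Each monomial c·X^i·Y^j·Z^k in F becomes c·x^i·y^j·1^k = c·x^i·y^j.
Substituting Z = 1: F(X, Y, 1) = -2*x**2 - 2*x*y + 2*x - y**2 + y.
Note: deg(f) ≤ deg(F) = 2; strict inequality happens when F is divisible by Z (lost terms).


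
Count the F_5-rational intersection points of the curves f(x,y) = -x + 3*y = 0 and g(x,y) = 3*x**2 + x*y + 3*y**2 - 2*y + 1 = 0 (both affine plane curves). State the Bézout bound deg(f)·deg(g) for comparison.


Common zeros: ∅; count = 0; Bézout bound = 2.

deg(f) = 1, deg(g) = 2, so Bézout bound = 2.
Scan x ∈ F_5. For each x, list the y ∈ F_5 with f(x, y) ≡ 0 and those with g(x, y) ≡ 0 (mod 5); the common zeros in that column are the intersection.
  x = 0: f ≡ 0 at y ∈ {0}; g ≡ 0 at y ∈ ∅; common: ∅.
  x = 1: f ≡ 0 at y ∈ {2}; g ≡ 0 at y ∈ ∅; common: ∅.
  x = 2: f ≡ 0 at y ∈ {4}; g ≡ 0 at y ∈ {2, 3}; common: ∅.
  x = 3: f ≡ 0 at y ∈ {1}; g ≡ 0 at y ∈ {4}; common: ∅.
  x = 4: f ≡ 0 at y ∈ {3}; g ≡ 0 at y ∈ {2, 4}; common: ∅.
Collecting: common zeros = ∅, so the count is 0.
Comparison with the Bézout bound: 0 ≤ 2 = deg(f)·deg(g), as expected for curves with no common component (the affine F_5-count falls short of the bound because intersections may lie at infinity, over extension fields, or carry multiplicity).


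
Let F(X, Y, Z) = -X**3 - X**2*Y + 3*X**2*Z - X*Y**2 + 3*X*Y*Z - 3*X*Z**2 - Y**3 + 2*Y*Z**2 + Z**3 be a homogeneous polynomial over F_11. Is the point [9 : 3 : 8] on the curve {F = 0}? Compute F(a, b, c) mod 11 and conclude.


F(9,3,8) ≡ 9 (mod 11); P is NOT on the curve.

Evaluate F(9, 3, 8) term-by-term (mod 11).
  -X**3 ↦ -1·729·1·1 = -729
  -X**2*Y ↦ -1·81·3·1 = -243
  3*X**2*Z ↦ 3·81·1·8 = 1944
  -X*Y**2 ↦ -1·9·9·1 = -81
  3*X*Y*Z ↦ 3·9·3·8 = 648
  -3*X*Z**2 ↦ -3·9·1·64 = -1728
  -Y**3 ↦ -1·1·27·1 = -27
  2*Y*Z**2 ↦ 2·1·3·64 = 384
  Z**3 ↦ 1·1·1·512 = 512
Sum: F(9, 3, 8) = (-729) + (-243) + (1944) + (-81) + (648) + (-1728) + (-27) + (384) + (512) = 680.
Reducing mod 11: 680 ≡ 9 (mod 11).
Since F(a, b, c) ≡ 9 ≠ 0 (mod 11), P does NOT lie on the curve.


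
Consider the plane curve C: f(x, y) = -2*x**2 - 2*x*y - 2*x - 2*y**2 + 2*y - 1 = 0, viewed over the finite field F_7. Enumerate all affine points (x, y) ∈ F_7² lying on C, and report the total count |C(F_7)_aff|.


Affine F_7-points: {(1, 1), (1, 6), (4, 1), (4, 3), (6, 3), (6, 6)}; count = 6.

For each of the 49 pairs (x, y) ∈ F_7², evaluate f(x, y) mod 7. Record the zeros.
  x = 0: [0↦6, 1↦6, 2↦2, 3↦1, 4↦3, 5↦1, 6↦2]  zeros at y ∈ ∅
  x = 1: [0↦2, 1↦0, 2↦1, 3↦5, 4↦5, 5↦1, 6↦0]  zeros at y ∈ {1, 6}
  x = 2: [0↦1, 1↦4, 2↦3, 3↦5, 4↦3, 5↦4, 6↦1]  zeros at y ∈ ∅
  x = 3: [0↦3, 1↦4, 2↦1, 3↦1, 4↦4, 5↦3, 6↦5]  zeros at y ∈ ∅
  x = 4: [0↦1, 1↦0, 2↦2, 3↦0, 4↦1, 5↦5, 6↦5]  zeros at y ∈ {1, 3}
  x = 5: [0↦2, 1↦6, 2↦6, 3↦2, 4↦1, 5↦3, 6↦1]  zeros at y ∈ ∅
  x = 6: [0↦6, 1↦1, 2↦6, 3↦0, 4↦4, 5↦4, 6↦0]  zeros at y ∈ {3, 6}
Collecting zeros: affine points = {(1, 1), (1, 6), (4, 1), (4, 3), (6, 3), (6, 6)}.
Total count |C(F_7)_aff| = 6.


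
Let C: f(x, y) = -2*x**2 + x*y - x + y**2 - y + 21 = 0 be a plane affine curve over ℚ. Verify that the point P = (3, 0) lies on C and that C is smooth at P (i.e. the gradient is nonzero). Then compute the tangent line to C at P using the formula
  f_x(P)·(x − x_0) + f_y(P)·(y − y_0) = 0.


Tangent line at P: -13*x + 2*y + 39 = 0.

Step 1: f(3, 0) = 0, so P lies on C.
Step 2: partial derivatives
  f_x(x, y) = -4*x + y - 1, f_y(x, y) = x + 2*y - 1.
  f_x(P) = -13, f_y(P) = 2 (gradient nonzero, so P is smooth).
Step 3: tangent line at P: -13·(x − 3) + 2·(y − 0) = 0.
Expanding: -13*x + 2*y + 39 = 0.


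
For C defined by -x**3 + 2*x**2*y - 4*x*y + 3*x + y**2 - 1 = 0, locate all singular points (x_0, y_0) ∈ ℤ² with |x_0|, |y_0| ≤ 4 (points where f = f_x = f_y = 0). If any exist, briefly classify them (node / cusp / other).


Singular points: {(1, 1)}; classification: node.

Compute partial derivatives:
  f_x = -3*x**2 + 4*x*y - 4*y + 3.
  f_y = 2*x**2 - 4*x + 2*y.
Scan x_0 ∈ {−4, ..., 4}. For each x_0, f_y(x_0, y) is a polynomial in y; find its integer roots y ∈ {−4, ..., 4}, then test f_x and f at those candidates.
  x = -4: f_y(-4, y) = 2*y + 48; no integer root y with |y| ≤ 4.
  x = -3: f_y(-3, y) = 2*y + 30; no integer root y with |y| ≤ 4.
  x = -2: f_y(-2, y) = 2*y + 16; no integer root y with |y| ≤ 4.
  x = -1: f_y(-1, y) = 2*y + 6; vanishes at y ∈ {-3}. (-1, -3): f_x = 24 ≠ 0.
  x = 0: f_y(0, y) = 2*y; vanishes at y ∈ {0}. (0, 0): f_x = 3 ≠ 0.
  x = 1: f_y(1, y) = 2*y - 2; vanishes at y ∈ {1}. (1, 1): f_x = 0, f = 0 — SINGULAR.
  x = 2: f_y(2, y) = 2*y; vanishes at y ∈ {0}. (2, 0): f_x = -9 ≠ 0.
  x = 3: f_y(3, y) = 2*y + 6; vanishes at y ∈ {-3}. (3, -3): f_x = -48 ≠ 0.
  x = 4: f_y(4, y) = 2*y + 16; no integer root y with |y| ≤ 4.
Only singular point on the grid: (1, 1).
Classify: substitute x = 1 + u, y = 1 + v and expand: f = -u**3 + 2*u**2*v - u**2 + v**2.
No constant or linear terms (consistent with a singular point). Quadratic part: -u**2 + v**2. Cubic part: -u**3 + 2*u**2*v.
The quadratic part v**2 - u**2 = (v − u)(v + u) splits into two distinct linear factors, so there are two distinct tangent lines y − 1 = ±(x − 1) — this is a node (ordinary double point).
Classification: node.


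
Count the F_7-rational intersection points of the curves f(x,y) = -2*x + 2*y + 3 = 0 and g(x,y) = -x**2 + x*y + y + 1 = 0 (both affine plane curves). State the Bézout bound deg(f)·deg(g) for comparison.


Common zeros: {(6, 1)}; count = 1; Bézout bound = 2.

deg(f) = 1, deg(g) = 2, so Bézout bound = 2.
Scan x ∈ F_7. For each x, list the y ∈ F_7 with f(x, y) ≡ 0 and those with g(x, y) ≡ 0 (mod 7); the common zeros in that column are the intersection.
  x = 0: f ≡ 0 at y ∈ {2}; g ≡ 0 at y ∈ {6}; common: ∅.
  x = 1: f ≡ 0 at y ∈ {3}; g ≡ 0 at y ∈ {0}; common: ∅.
  x = 2: f ≡ 0 at y ∈ {4}; g ≡ 0 at y ∈ {1}; common: ∅.
  x = 3: f ≡ 0 at y ∈ {5}; g ≡ 0 at y ∈ {2}; common: ∅.
  x = 4: f ≡ 0 at y ∈ {6}; g ≡ 0 at y ∈ {3}; common: ∅.
  x = 5: f ≡ 0 at y ∈ {0}; g ≡ 0 at y ∈ {4}; common: ∅.
  x = 6: f ≡ 0 at y ∈ {1}; g ≡ 0 at y ∈ {0, 1, 2, 3, 4, 5, 6}; common: {1}.
Collecting: common zeros = {(6, 1)}, so the count is 1.
Comparison with the Bézout bound: 1 ≤ 2 = deg(f)·deg(g), as expected for curves with no common component (the affine F_7-count falls short of the bound because intersections may lie at infinity, over extension fields, or carry multiplicity).


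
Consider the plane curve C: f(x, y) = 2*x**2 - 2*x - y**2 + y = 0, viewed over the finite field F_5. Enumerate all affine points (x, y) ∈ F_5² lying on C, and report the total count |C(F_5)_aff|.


Affine F_5-points: {(0, 0), (0, 1), (1, 0), (1, 1), (3, 2), (3, 4)}; count = 6.

For each of the 25 pairs (x, y) ∈ F_5², evaluate f(x, y) mod 5. Record the zeros.
  x = 0: [0↦0, 1↦0, 2↦3, 3↦4, 4↦3]  zeros at y ∈ {0, 1}
  x = 1: [0↦0, 1↦0, 2↦3, 3↦4, 4↦3]  zeros at y ∈ {0, 1}
  x = 2: [0↦4, 1↦4, 2↦2, 3↦3, 4↦2]  zeros at y ∈ ∅
  x = 3: [0↦2, 1↦2, 2↦0, 3↦1, 4↦0]  zeros at y ∈ {2, 4}
  x = 4: [0↦4, 1↦4, 2↦2, 3↦3, 4↦2]  zeros at y ∈ ∅
Collecting zeros: affine points = {(0, 0), (0, 1), (1, 0), (1, 1), (3, 2), (3, 4)}.
Total count |C(F_5)_aff| = 6.


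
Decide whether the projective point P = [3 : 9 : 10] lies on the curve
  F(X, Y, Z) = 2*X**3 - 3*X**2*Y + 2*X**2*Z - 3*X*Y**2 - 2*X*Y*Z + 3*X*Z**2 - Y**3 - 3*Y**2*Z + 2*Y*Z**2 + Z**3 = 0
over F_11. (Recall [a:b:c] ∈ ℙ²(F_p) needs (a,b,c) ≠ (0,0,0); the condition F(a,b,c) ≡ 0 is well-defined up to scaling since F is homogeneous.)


F(3,9,10) ≡ 0 (mod 11); P is on the curve.

Evaluate F(3, 9, 10) term-by-term (mod 11).
  2*X**3 ↦ 2·27·1·1 = 54
  -3*X**2*Y ↦ -3·9·9·1 = -243
  2*X**2*Z ↦ 2·9·1·10 = 180
  -3*X*Y**2 ↦ -3·3·81·1 = -729
  -2*X*Y*Z ↦ -2·3·9·10 = -540
  3*X*Z**2 ↦ 3·3·1·100 = 900
  -Y**3 ↦ -1·1·729·1 = -729
  -3*Y**2*Z ↦ -3·1·81·10 = -2430
  2*Y*Z**2 ↦ 2·1·9·100 = 1800
  Z**3 ↦ 1·1·1·1000 = 1000
Sum: F(3, 9, 10) = (54) + (-243) + (180) + (-729) + (-540) + (900) + (-729) + (-2430) + (1800) + (1000) = -737.
Reducing mod 11: -737 ≡ 0 (mod 11).
Since F(a, b, c) ≡ 0 (mod 11), P lies on the curve.


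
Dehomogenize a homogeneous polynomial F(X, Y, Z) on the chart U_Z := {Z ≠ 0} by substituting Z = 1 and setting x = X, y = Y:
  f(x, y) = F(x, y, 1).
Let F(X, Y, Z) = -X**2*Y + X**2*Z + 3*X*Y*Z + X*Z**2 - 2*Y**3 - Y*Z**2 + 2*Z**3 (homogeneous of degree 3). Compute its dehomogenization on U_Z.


f(x, y) = -x**2*y + x**2 + 3*x*y + x - 2*y**3 - y + 2

On U_Z we set Z = 1. Each monomial c·X^i·Y^j·Z^k in F becomes c·x^i·y^j·1^k = c·x^i·y^j.
Substituting Z = 1: F(X, Y, 1) = -x**2*y + x**2 + 3*x*y + x - 2*y**3 - y + 2.
Note: deg(f) ≤ deg(F) = 3; strict inequality happens when F is divisible by Z (lost terms).


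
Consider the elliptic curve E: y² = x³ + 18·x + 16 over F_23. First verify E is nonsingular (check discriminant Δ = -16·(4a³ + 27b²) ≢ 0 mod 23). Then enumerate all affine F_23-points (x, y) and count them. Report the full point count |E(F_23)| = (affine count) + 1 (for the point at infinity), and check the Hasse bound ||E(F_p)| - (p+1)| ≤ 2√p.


Affine points = {(0, 4), (0, 19), (1, 9), (1, 14), (5, 1), (5, 22), (6, 8), (6, 15), (7, 5), (7, 18), (10, 0), (11, 2), (11, 21), (13, 3), (13, 20), (15, 2), (15, 21), (18, 10), (18, 13), (19, 8), (19, 15), (20, 2), (20, 21), (21, 8), (21, 15)}; affine count = 25; |E(F_23)| = 26.

Discriminant check: Δ ∝ 4a³ + 27b² = 4·18³ + 27·16² = 4·5832 + 27·256 ≡ 18 (mod 23). Nonzero ⇒ E is nonsingular.
For each x ∈ F_23, compute rhs = x³ + 18·x + 16 mod 23, then count y ∈ F_23 with y² ≡ rhs.
  x = 0: rhs = 16, matching y values: 4, 19 (2 points).
  x = 1: rhs = 12, matching y values: 9, 14 (2 points).
  x = 2: rhs = 14, matching y values: none (0 points).
  x = 3: rhs = 5, matching y values: none (0 points).
  x = 4: rhs = 14, matching y values: none (0 points).
  x = 5: rhs = 1, matching y values: 1, 22 (2 points).
  x = 6: rhs = 18, matching y values: 8, 15 (2 points).
  x = 7: rhs = 2, matching y values: 5, 18 (2 points).
  x = 8: rhs = 5, matching y values: none (0 points).
  x = 9: rhs = 10, matching y values: none (0 points).
  x = 10: rhs = 0, matching y values: 0 (1 points).
  x = 11: rhs = 4, matching y values: 2, 21 (2 points).
  x = 12: rhs = 5, matching y values: none (0 points).
  x = 13: rhs = 9, matching y values: 3, 20 (2 points).
  x = 14: rhs = 22, matching y values: none (0 points).
  x = 15: rhs = 4, matching y values: 2, 21 (2 points).
  x = 16: rhs = 7, matching y values: none (0 points).
  x = 17: rhs = 14, matching y values: none (0 points).
  x = 18: rhs = 8, matching y values: 10, 13 (2 points).
  x = 19: rhs = 18, matching y values: 8, 15 (2 points).
  x = 20: rhs = 4, matching y values: 2, 21 (2 points).
  x = 21: rhs = 18, matching y values: 8, 15 (2 points).
  x = 22: rhs = 20, matching y values: none (0 points).
Total affine count: 25.
Full point count |E(F_23)| = 25 + 1 = 26.
Hasse bound: |26 − (23+1)| = |2| = 2 ≤ 2√23 ≈ 9.5917 ✓.


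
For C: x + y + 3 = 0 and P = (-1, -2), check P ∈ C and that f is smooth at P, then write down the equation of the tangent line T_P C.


Tangent line at P: x + y + 3 = 0.

Step 1: f(-1, -2) = 0, so P lies on C.
Step 2: partial derivatives
  f_x(x, y) = 1, f_y(x, y) = 1.
  f_x(P) = 1, f_y(P) = 1 (gradient nonzero, so P is smooth).
Step 3: tangent line at P: 1·(x − -1) + 1·(y − -2) = 0.
Expanding: x + y + 3 = 0.


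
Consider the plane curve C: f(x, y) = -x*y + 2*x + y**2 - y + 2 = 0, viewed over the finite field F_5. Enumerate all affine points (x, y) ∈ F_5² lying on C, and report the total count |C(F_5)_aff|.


Affine F_5-points: {(2, 4), (3, 1), (3, 3), (4, 0)}; count = 4.

For each of the 25 pairs (x, y) ∈ F_5², evaluate f(x, y) mod 5. Record the zeros.
  x = 0: [0↦2, 1↦2, 2↦4, 3↦3, 4↦4]  zeros at y ∈ ∅
  x = 1: [0↦4, 1↦3, 2↦4, 3↦2, 4↦2]  zeros at y ∈ ∅
  x = 2: [0↦1, 1↦4, 2↦4, 3↦1, 4↦0]  zeros at y ∈ {4}
  x = 3: [0↦3, 1↦0, 2↦4, 3↦0, 4↦3]  zeros at y ∈ {1, 3}
  x = 4: [0↦0, 1↦1, 2↦4, 3↦4, 4↦1]  zeros at y ∈ {0}
Collecting zeros: affine points = {(2, 4), (3, 1), (3, 3), (4, 0)}.
Total count |C(F_5)_aff| = 4.


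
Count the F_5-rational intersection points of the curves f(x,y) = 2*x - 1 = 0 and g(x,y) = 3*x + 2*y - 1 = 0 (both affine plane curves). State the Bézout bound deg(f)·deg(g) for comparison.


Common zeros: {(3, 1)}; count = 1; Bézout bound = 1.

deg(f) = 1, deg(g) = 1, so Bézout bound = 1.
Scan x ∈ F_5. For each x, list the y ∈ F_5 with f(x, y) ≡ 0 and those with g(x, y) ≡ 0 (mod 5); the common zeros in that column are the intersection.
  x = 0: f ≡ 0 at y ∈ ∅; g ≡ 0 at y ∈ {3}; common: ∅.
  x = 1: f ≡ 0 at y ∈ ∅; g ≡ 0 at y ∈ {4}; common: ∅.
  x = 2: f ≡ 0 at y ∈ ∅; g ≡ 0 at y ∈ {0}; common: ∅.
  x = 3: f ≡ 0 at y ∈ {0, 1, 2, 3, 4}; g ≡ 0 at y ∈ {1}; common: {1}.
  x = 4: f ≡ 0 at y ∈ ∅; g ≡ 0 at y ∈ {2}; common: ∅.
Collecting: common zeros = {(3, 1)}, so the count is 1.
Comparison with the Bézout bound: 1 ≤ 1 = deg(f)·deg(g), as expected for curves with no common component (the bound is attained).


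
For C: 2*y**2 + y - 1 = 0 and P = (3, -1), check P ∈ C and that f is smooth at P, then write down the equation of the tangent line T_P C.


Tangent line at P: -3*y - 3 = 0.

Step 1: f(3, -1) = 0, so P lies on C.
Step 2: partial derivatives
  f_x(x, y) = 0, f_y(x, y) = 4*y + 1.
  f_x(P) = 0, f_y(P) = -3 (gradient nonzero, so P is smooth).
Step 3: tangent line at P: 0·(x − 3) + -3·(y − -1) = 0.
Expanding: -3*y - 3 = 0.


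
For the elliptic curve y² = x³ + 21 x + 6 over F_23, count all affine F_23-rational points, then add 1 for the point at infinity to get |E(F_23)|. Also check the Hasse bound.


Affine points = {(0, 11), (0, 12), (3, 2), (3, 21), (4, 4), (4, 19), (5, 11), (5, 12), (6, 7), (6, 16), (7, 6), (7, 17), (9, 2), (9, 21), (11, 2), (11, 21), (12, 10), (12, 13), (14, 10), (14, 13), (15, 4), (15, 19), (17, 3), (17, 20), (18, 11), (18, 12), (20, 10), (20, 13), (21, 5), (21, 18)}; affine count = 30; |E(F_23)| = 31.

Discriminant check: Δ ∝ 4a³ + 27b² = 4·21³ + 27·6² = 4·9261 + 27·36 ≡ 20 (mod 23). Nonzero ⇒ E is nonsingular.
For each x ∈ F_23, compute rhs = x³ + 21·x + 6 mod 23, then count y ∈ F_23 with y² ≡ rhs.
  x = 0: rhs = 6, matching y values: 11, 12 (2 points).
  x = 1: rhs = 5, matching y values: none (0 points).
  x = 2: rhs = 10, matching y values: none (0 points).
  x = 3: rhs = 4, matching y values: 2, 21 (2 points).
  x = 4: rhs = 16, matching y values: 4, 19 (2 points).
  x = 5: rhs = 6, matching y values: 11, 12 (2 points).
  x = 6: rhs = 3, matching y values: 7, 16 (2 points).
  x = 7: rhs = 13, matching y values: 6, 17 (2 points).
  x = 8: rhs = 19, matching y values: none (0 points).
  x = 9: rhs = 4, matching y values: 2, 21 (2 points).
  x = 10: rhs = 20, matching y values: none (0 points).
  x = 11: rhs = 4, matching y values: 2, 21 (2 points).
  x = 12: rhs = 8, matching y values: 10, 13 (2 points).
  x = 13: rhs = 15, matching y values: none (0 points).
  x = 14: rhs = 8, matching y values: 10, 13 (2 points).
  x = 15: rhs = 16, matching y values: 4, 19 (2 points).
  x = 16: rhs = 22, matching y values: none (0 points).
  x = 17: rhs = 9, matching y values: 3, 20 (2 points).
  x = 18: rhs = 6, matching y values: 11, 12 (2 points).
  x = 19: rhs = 19, matching y values: none (0 points).
  x = 20: rhs = 8, matching y values: 10, 13 (2 points).
  x = 21: rhs = 2, matching y values: 5, 18 (2 points).
  x = 22: rhs = 7, matching y values: none (0 points).
Total affine count: 30.
Full point count |E(F_23)| = 30 + 1 = 31.
Hasse bound: |31 − (23+1)| = |7| = 7 ≤ 2√23 ≈ 9.5917 ✓.


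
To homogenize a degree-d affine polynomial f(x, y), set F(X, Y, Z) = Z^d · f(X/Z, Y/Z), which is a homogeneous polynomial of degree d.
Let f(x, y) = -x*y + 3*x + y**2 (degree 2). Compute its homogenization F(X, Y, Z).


F(X, Y, Z) = -X*Y + 3*X*Z + Y**2

deg(f) = 2.
Substitute x = X/Z, y = Y/Z into f, then multiply by Z^2.
  monomial -1·x^1·y^1 ↦ -1·X^1·Y^1·Z^0.
  monomial 3·x^1·y^0 ↦ 3·X^1·Y^0·Z^1.
  monomial 1·x^0·y^2 ↦ 1·X^0·Y^2·Z^0.
Collecting: F(X, Y, Z) = -X*Y + 3*X*Z + Y**2.


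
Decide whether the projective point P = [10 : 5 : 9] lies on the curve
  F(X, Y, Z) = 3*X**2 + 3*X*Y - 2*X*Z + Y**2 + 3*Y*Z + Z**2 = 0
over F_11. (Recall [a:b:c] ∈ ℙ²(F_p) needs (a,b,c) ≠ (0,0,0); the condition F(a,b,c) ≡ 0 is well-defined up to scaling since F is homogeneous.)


F(10,5,9) ≡ 5 (mod 11); P is NOT on the curve.

Evaluate F(10, 5, 9) term-by-term (mod 11).
  3*X**2 ↦ 3·100·1·1 = 300
  3*X*Y ↦ 3·10·5·1 = 150
  -2*X*Z ↦ -2·10·1·9 = -180
  Y**2 ↦ 1·1·25·1 = 25
  3*Y*Z ↦ 3·1·5·9 = 135
  Z**2 ↦ 1·1·1·81 = 81
Sum: F(10, 5, 9) = (300) + (150) + (-180) + (25) + (135) + (81) = 511.
Reducing mod 11: 511 ≡ 5 (mod 11).
Since F(a, b, c) ≡ 5 ≠ 0 (mod 11), P does NOT lie on the curve.


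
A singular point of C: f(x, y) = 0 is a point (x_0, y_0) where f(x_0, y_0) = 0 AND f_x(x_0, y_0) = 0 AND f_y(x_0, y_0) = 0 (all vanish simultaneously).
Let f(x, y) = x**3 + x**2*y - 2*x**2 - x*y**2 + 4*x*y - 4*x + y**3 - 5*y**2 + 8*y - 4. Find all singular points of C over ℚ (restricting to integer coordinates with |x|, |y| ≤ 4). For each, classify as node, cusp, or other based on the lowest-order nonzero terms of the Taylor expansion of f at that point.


Singular points: {(0, 2)}; classification: cusp.

Compute partial derivatives:
  f_x = 3*x**2 + 2*x*y - 4*x - y**2 + 4*y - 4.
  f_y = x**2 - 2*x*y + 4*x + 3*y**2 - 10*y + 8.
Scan x_0 ∈ {−4, ..., 4}. For each x_0, f_y(x_0, y) is a polynomial in y; find its integer roots y ∈ {−4, ..., 4}, then test f_x and f at those candidates.
  x = -4: f_y(-4, y) = 3*y**2 - 2*y + 8; no integer root y with |y| ≤ 4.
  x = -3: f_y(-3, y) = 3*y**2 - 4*y + 5; no integer root y with |y| ≤ 4.
  x = -2: f_y(-2, y) = 3*y**2 - 6*y + 4; no integer root y with |y| ≤ 4.
  x = -1: f_y(-1, y) = 3*y**2 - 8*y + 5; vanishes at y ∈ {1}. (-1, 1): f_x = 4 ≠ 0.
  x = 0: f_y(0, y) = 3*y**2 - 10*y + 8; vanishes at y ∈ {2}. (0, 2): f_x = 0, f = 0 — SINGULAR.
  x = 1: f_y(1, y) = 3*y**2 - 12*y + 13; no integer root y with |y| ≤ 4.
  x = 2: f_y(2, y) = 3*y**2 - 14*y + 20; no integer root y with |y| ≤ 4.
  x = 3: f_y(3, y) = 3*y**2 - 16*y + 29; no integer root y with |y| ≤ 4.
  x = 4: f_y(4, y) = 3*y**2 - 18*y + 40; no integer root y with |y| ≤ 4.
Only singular point on the grid: (0, 2).
Classify: substitute x = 0 + u, y = 2 + v and expand: f = u**3 + u**2*v - u*v**2 + v**3 + v**2.
No constant or linear terms (consistent with a singular point). Quadratic part: v**2. Cubic part: u**3 + u**2*v - u*v**2 + v**3.
The quadratic part v**2 is a perfect square, so there is a single (double) tangent line v = 0, i.e. y = 2. Restricting the cubic part to that line (v = 0) leaves u**3 ≠ 0, so f is not divisible by v and the branch is v² ≈ -u**3 to lowest order — this is a cusp.
Classification: cusp.


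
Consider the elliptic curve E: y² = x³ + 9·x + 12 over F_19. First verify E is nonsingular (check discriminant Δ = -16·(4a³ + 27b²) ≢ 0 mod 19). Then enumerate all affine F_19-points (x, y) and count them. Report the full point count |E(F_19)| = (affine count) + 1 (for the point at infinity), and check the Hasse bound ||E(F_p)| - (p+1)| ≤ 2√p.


Affine points = {(2, 0), (3, 3), (3, 16), (4, 6), (4, 13), (5, 7), (5, 12), (6, 4), (6, 15), (7, 0), (8, 8), (8, 11), (9, 9), (9, 10), (10, 0), (11, 6), (11, 13), (12, 9), (12, 10), (15, 8), (15, 11), (17, 9), (17, 10)}; affine count = 23; |E(F_19)| = 24.

Discriminant check: Δ ∝ 4a³ + 27b² = 4·9³ + 27·12² = 4·729 + 27·144 ≡ 2 (mod 19). Nonzero ⇒ E is nonsingular.
For each x ∈ F_19, compute rhs = x³ + 9·x + 12 mod 19, then count y ∈ F_19 with y² ≡ rhs.
  x = 0: rhs = 12, matching y values: none (0 points).
  x = 1: rhs = 3, matching y values: none (0 points).
  x = 2: rhs = 0, matching y values: 0 (1 points).
  x = 3: rhs = 9, matching y values: 3, 16 (2 points).
  x = 4: rhs = 17, matching y values: 6, 13 (2 points).
  x = 5: rhs = 11, matching y values: 7, 12 (2 points).
  x = 6: rhs = 16, matching y values: 4, 15 (2 points).
  x = 7: rhs = 0, matching y values: 0 (1 points).
  x = 8: rhs = 7, matching y values: 8, 11 (2 points).
  x = 9: rhs = 5, matching y values: 9, 10 (2 points).
  x = 10: rhs = 0, matching y values: 0 (1 points).
  x = 11: rhs = 17, matching y values: 6, 13 (2 points).
  x = 12: rhs = 5, matching y values: 9, 10 (2 points).
  x = 13: rhs = 8, matching y values: none (0 points).
  x = 14: rhs = 13, matching y values: none (0 points).
  x = 15: rhs = 7, matching y values: 8, 11 (2 points).
  x = 16: rhs = 15, matching y values: none (0 points).
  x = 17: rhs = 5, matching y values: 9, 10 (2 points).
  x = 18: rhs = 2, matching y values: none (0 points).
Total affine count: 23.
Full point count |E(F_19)| = 23 + 1 = 24.
Hasse bound: |24 − (19+1)| = |4| = 4 ≤ 2√19 ≈ 8.7178 ✓.


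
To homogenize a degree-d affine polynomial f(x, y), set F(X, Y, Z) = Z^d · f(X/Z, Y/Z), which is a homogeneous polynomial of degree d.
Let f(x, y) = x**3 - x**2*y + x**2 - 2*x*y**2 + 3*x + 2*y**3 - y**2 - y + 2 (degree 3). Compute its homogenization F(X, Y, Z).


F(X, Y, Z) = X**3 - X**2*Y + X**2*Z - 2*X*Y**2 + 3*X*Z**2 + 2*Y**3 - Y**2*Z - Y*Z**2 + 2*Z**3

deg(f) = 3.
Substitute x = X/Z, y = Y/Z into f, then multiply by Z^3.
  monomial 1·x^3·y^0 ↦ 1·X^3·Y^0·Z^0.
  monomial -1·x^2·y^1 ↦ -1·X^2·Y^1·Z^0.
  monomial 1·x^2·y^0 ↦ 1·X^2·Y^0·Z^1.
  monomial -2·x^1·y^2 ↦ -2·X^1·Y^2·Z^0.
  monomial 3·x^1·y^0 ↦ 3·X^1·Y^0·Z^2.
  monomial 2·x^0·y^3 ↦ 2·X^0·Y^3·Z^0.
  monomial -1·x^0·y^2 ↦ -1·X^0·Y^2·Z^1.
  monomial -1·x^0·y^1 ↦ -1·X^0·Y^1·Z^2.
  monomial 2·x^0·y^0 ↦ 2·X^0·Y^0·Z^3.
Collecting: F(X, Y, Z) = X**3 - X**2*Y + X**2*Z - 2*X*Y**2 + 3*X*Z**2 + 2*Y**3 - Y**2*Z - Y*Z**2 + 2*Z**3.


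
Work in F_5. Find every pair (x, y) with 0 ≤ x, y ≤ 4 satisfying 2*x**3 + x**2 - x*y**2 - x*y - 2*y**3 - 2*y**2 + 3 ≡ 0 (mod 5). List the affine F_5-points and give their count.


Affine F_5-points: {(1, 1), (2, 1), (4, 1)}; count = 3.

For each of the 25 pairs (x, y) ∈ F_5², evaluate f(x, y) mod 5. Record the zeros.
  x = 0: [0↦3, 1↦4, 2↦4, 3↦1, 4↦3]  zeros at y ∈ ∅
  x = 1: [0↦1, 1↦0, 2↦1, 3↦2, 4↦1]  zeros at y ∈ {1}
  x = 2: [0↦3, 1↦0, 2↦2, 3↦2, 4↦3]  zeros at y ∈ {1}
  x = 3: [0↦1, 1↦1, 2↦4, 3↦3, 4↦1]  zeros at y ∈ ∅
  x = 4: [0↦2, 1↦0, 2↦4, 3↦2, 4↦2]  zeros at y ∈ {1}
Collecting zeros: affine points = {(1, 1), (2, 1), (4, 1)}.
Total count |C(F_5)_aff| = 3.


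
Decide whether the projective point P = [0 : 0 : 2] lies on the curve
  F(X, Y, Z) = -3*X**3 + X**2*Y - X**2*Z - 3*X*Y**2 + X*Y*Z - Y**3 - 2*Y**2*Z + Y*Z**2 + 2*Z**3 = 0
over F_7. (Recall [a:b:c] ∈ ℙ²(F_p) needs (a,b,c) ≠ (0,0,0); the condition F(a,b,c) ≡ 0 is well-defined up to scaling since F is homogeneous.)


F(0,0,2) ≡ 2 (mod 7); P is NOT on the curve.

Evaluate F(0, 0, 2) term-by-term (mod 7).
  -3*X**3 ↦ -3·0·1·1 = 0
  X**2*Y ↦ 1·0·0·1 = 0
  -X**2*Z ↦ -1·0·1·2 = 0
  -3*X*Y**2 ↦ -3·0·0·1 = 0
  X*Y*Z ↦ 1·0·0·2 = 0
  -Y**3 ↦ -1·1·0·1 = 0
  -2*Y**2*Z ↦ -2·1·0·2 = 0
  Y*Z**2 ↦ 1·1·0·4 = 0
  2*Z**3 ↦ 2·1·1·8 = 16
Sum: F(0, 0, 2) = (0) + (0) + (0) + (0) + (0) + (0) + (0) + (0) + (16) = 16.
Reducing mod 7: 16 ≡ 2 (mod 7).
Since F(a, b, c) ≡ 2 ≠ 0 (mod 7), P does NOT lie on the curve.


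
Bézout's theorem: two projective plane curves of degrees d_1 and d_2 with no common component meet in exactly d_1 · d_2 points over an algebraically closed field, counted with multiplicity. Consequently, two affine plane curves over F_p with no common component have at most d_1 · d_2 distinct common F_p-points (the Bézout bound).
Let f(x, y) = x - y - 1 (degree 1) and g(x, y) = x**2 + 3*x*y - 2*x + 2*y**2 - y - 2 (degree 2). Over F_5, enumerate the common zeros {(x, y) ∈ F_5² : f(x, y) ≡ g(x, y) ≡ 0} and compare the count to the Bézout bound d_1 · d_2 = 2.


Common zeros: {(2, 1), (3, 2)}; count = 2; Bézout bound = 2.

deg(f) = 1, deg(g) = 2, so Bézout bound = 2.
Scan x ∈ F_5. For each x, list the y ∈ F_5 with f(x, y) ≡ 0 and those with g(x, y) ≡ 0 (mod 5); the common zeros in that column are the intersection.
  x = 0: f ≡ 0 at y ∈ {4}; g ≡ 0 at y ∈ ∅; common: ∅.
  x = 1: f ≡ 0 at y ∈ {0}; g ≡ 0 at y ∈ ∅; common: ∅.
  x = 2: f ≡ 0 at y ∈ {1}; g ≡ 0 at y ∈ {1, 4}; common: {1}.
  x = 3: f ≡ 0 at y ∈ {2}; g ≡ 0 at y ∈ {2, 4}; common: {2}.
  x = 4: f ≡ 0 at y ∈ {3}; g ≡ 0 at y ∈ ∅; common: ∅.
Collecting: common zeros = {(2, 1), (3, 2)}, so the count is 2.
Comparison with the Bézout bound: 2 ≤ 2 = deg(f)·deg(g), as expected for curves with no common component (the bound is attained).


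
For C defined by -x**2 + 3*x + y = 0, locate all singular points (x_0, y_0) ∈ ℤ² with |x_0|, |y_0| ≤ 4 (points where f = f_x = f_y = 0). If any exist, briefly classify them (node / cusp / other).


No singular points in the scanned grid; C is smooth there.

Compute partial derivatives:
  f_x = 3 - 2*x.
  f_y = 1.
f_y = 1 is a nonzero constant, so f_y never vanishes: no point (x, y) can satisfy f = f_x = f_y = 0. In particular no (x, y) ∈ {−4, ..., 4}² is singular; the curve is smooth.


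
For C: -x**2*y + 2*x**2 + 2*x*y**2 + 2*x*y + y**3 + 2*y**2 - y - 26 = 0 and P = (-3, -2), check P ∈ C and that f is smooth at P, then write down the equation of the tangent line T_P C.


Tangent line at P: -20*x + 12*y - 36 = 0.

Step 1: f(-3, -2) = 0, so P lies on C.
Step 2: partial derivatives
  f_x(x, y) = -2*x*y + 4*x + 2*y**2 + 2*y, f_y(x, y) = -x**2 + 4*x*y + 2*x + 3*y**2 + 4*y - 1.
  f_x(P) = -20, f_y(P) = 12 (gradient nonzero, so P is smooth).
Step 3: tangent line at P: -20·(x − -3) + 12·(y − -2) = 0.
Expanding: -20*x + 12*y - 36 = 0.


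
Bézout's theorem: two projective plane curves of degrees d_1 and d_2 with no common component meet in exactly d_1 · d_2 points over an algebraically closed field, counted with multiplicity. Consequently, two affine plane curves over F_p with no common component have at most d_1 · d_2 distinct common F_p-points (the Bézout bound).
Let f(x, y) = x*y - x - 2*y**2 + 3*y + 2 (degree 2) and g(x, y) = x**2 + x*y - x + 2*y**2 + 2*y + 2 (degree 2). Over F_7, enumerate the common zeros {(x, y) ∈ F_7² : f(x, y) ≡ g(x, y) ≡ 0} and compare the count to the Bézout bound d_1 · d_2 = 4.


Common zeros: {(0, 2)}; count = 1; Bézout bound = 4.

deg(f) = 2, deg(g) = 2, so Bézout bound = 4.
Scan x ∈ F_7. For each x, list the y ∈ F_7 with f(x, y) ≡ 0 and those with g(x, y) ≡ 0 (mod 7); the common zeros in that column are the intersection.
  x = 0: f ≡ 0 at y ∈ {2, 3}; g ≡ 0 at y ∈ {2, 4}; common: {2}.
  x = 1: f ≡ 0 at y ∈ ∅; g ≡ 0 at y ∈ {1}; common: ∅.
  x = 2: f ≡ 0 at y ∈ {0, 6}; g ≡ 0 at y ∈ ∅; common: ∅.
  x = 3: f ≡ 0 at y ∈ {5}; g ≡ 0 at y ∈ ∅; common: ∅.
  x = 4: f ≡ 0 at y ∈ ∅; g ≡ 0 at y ∈ {0, 4}; common: ∅.
  x = 5: f ≡ 0 at y ∈ ∅; g ≡ 0 at y ∈ ∅; common: ∅.
  x = 6: f ≡ 0 at y ∈ {4}; g ≡ 0 at y ∈ {1, 2}; common: ∅.
Collecting: common zeros = {(0, 2)}, so the count is 1.
Comparison with the Bézout bound: 1 ≤ 4 = deg(f)·deg(g), as expected for curves with no common component (the affine F_7-count falls short of the bound because intersections may lie at infinity, over extension fields, or carry multiplicity).
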